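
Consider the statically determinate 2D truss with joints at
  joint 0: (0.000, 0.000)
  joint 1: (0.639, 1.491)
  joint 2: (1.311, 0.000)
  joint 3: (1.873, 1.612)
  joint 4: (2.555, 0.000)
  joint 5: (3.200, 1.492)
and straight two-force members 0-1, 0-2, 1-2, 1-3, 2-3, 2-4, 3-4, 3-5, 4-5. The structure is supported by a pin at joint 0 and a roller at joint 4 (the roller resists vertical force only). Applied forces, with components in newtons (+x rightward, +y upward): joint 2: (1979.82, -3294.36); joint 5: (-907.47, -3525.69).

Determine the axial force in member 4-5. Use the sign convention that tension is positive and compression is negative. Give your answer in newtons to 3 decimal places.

-3782.571

N=6 nodes, M=9 members, R=3 reactions → 2N=12, M+R=12
member 0 (0-1): L=1.6222, (cx,cy)=(0.3939,0.9191)
member 1 (0-2): L=1.3110, (cx,cy)=(1.0000,0.0000)
member 2 (1-2): L=1.6354, (cx,cy)=(0.4109,-0.9117)
member 3 (1-3): L=1.2399, (cx,cy)=(0.9952,0.0976)
member 4 (2-3): L=1.7072, (cx,cy)=(0.3292,0.9443)
member 5 (2-4): L=1.2440, (cx,cy)=(1.0000,0.0000)
member 6 (3-4): L=1.7503, (cx,cy)=(0.3896,-0.9210)
member 7 (3-5): L=1.3324, (cx,cy)=(0.9959,-0.0901)
member 8 (4-5): L=1.6255, (cx,cy)=(0.3968,0.9179)
solve A·x = −loads:
  F[0-1] = -1353.2780 N (compression)
  F[0-2] = +1605.4323 N (tension)
  F[1-2] = +1251.7044 N (tension)
  F[1-3] = -1052.4290 N (compression)
  F[2-3] = +2280.3105 N (tension)
  F[2-4] = -610.7473 N (compression)
  F[3-4] = -2284.7409 N (compression)
  F[3-5] = +595.9254 N (tension)
  F[4-5] = -3782.5710 N (compression)
  Rx@0 = -1072.3500 N
  Ry@0 = +1243.8587 N
  Ry@4 = +5576.1913 N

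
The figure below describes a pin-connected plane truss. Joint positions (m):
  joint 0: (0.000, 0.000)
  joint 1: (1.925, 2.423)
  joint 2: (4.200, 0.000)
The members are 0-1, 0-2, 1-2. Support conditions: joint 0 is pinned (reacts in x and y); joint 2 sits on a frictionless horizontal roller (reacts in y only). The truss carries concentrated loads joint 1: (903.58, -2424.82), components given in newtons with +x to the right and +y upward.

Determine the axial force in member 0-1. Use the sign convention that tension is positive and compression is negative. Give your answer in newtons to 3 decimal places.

-1011.735

N=3 nodes, M=3 members, R=3 reactions → 2N=6, M+R=6
member 0 (0-1): L=3.0946, (cx,cy)=(0.6221,0.7830)
member 1 (0-2): L=4.2000, (cx,cy)=(1.0000,0.0000)
member 2 (1-2): L=3.3236, (cx,cy)=(0.6845,-0.7290)
solve A·x = −loads:
  F[0-1] = -1011.7347 N (compression)
  F[0-2] = +1532.9307 N (tension)
  F[1-2] = -2239.5179 N (compression)
  Rx@0 = -903.5800 N
  Ry@0 = +792.1646 N
  Ry@2 = +1632.6554 N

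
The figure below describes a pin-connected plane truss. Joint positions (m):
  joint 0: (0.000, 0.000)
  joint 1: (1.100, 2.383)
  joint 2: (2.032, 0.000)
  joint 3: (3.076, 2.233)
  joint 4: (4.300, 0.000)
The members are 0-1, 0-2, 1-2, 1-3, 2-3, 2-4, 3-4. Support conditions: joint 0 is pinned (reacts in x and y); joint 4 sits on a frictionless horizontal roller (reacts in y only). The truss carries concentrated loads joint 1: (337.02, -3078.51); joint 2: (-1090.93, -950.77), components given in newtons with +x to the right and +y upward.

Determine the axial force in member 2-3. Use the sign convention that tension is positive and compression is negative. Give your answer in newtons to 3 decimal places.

N=5 nodes, M=7 members, R=3 reactions → 2N=10, M+R=10
member 0 (0-1): L=2.6246, (cx,cy)=(0.4191,0.9079)
member 1 (0-2): L=2.0320, (cx,cy)=(1.0000,0.0000)
member 2 (1-2): L=2.5588, (cx,cy)=(0.3642,-0.9313)
member 3 (1-3): L=1.9817, (cx,cy)=(0.9971,-0.0757)
member 4 (2-3): L=2.4650, (cx,cy)=(0.4235,0.9059)
member 5 (2-4): L=2.2680, (cx,cy)=(1.0000,0.0000)
member 6 (3-4): L=2.5465, (cx,cy)=(0.4807,-0.8769)
solve A·x = −loads:
  F[0-1] = -2869.8996 N (compression)
  F[0-2] = +448.8836 N (tension)
  F[1-2] = -393.8808 N (compression)
  F[1-3] = -1400.3649 N (compression)
  F[2-3] = +1454.4865 N (tension)
  F[2-4] = +780.3297 N (tension)
  F[3-4] = -1623.4309 N (compression)
  Rx@0 = +753.9100 N
  Ry@0 = +2605.6883 N
  Ry@4 = +1423.5917 N

1454.487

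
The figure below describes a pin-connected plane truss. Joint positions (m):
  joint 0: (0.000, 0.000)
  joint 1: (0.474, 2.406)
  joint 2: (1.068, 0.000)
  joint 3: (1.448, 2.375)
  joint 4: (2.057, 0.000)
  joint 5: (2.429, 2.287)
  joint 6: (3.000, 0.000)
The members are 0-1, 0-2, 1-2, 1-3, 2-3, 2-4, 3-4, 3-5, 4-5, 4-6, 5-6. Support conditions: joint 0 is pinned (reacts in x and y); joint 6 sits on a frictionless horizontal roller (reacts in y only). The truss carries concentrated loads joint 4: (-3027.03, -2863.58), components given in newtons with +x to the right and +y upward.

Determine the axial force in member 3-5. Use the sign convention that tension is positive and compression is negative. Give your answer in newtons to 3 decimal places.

N=7 nodes, M=11 members, R=3 reactions → 2N=14, M+R=14
member 0 (0-1): L=2.4522, (cx,cy)=(0.1933,0.9811)
member 1 (0-2): L=1.0680, (cx,cy)=(1.0000,0.0000)
member 2 (1-2): L=2.4782, (cx,cy)=(0.2397,-0.9709)
member 3 (1-3): L=0.9745, (cx,cy)=(0.9995,-0.0318)
member 4 (2-3): L=2.4052, (cx,cy)=(0.1580,0.9874)
member 5 (2-4): L=0.9890, (cx,cy)=(1.0000,0.0000)
member 6 (3-4): L=2.4518, (cx,cy)=(0.2484,-0.9687)
member 7 (3-5): L=0.9849, (cx,cy)=(0.9960,-0.0893)
member 8 (4-5): L=2.3171, (cx,cy)=(0.1605,0.9870)
member 9 (4-6): L=0.9430, (cx,cy)=(1.0000,0.0000)
member 10 (5-6): L=2.3572, (cx,cy)=(0.2422,-0.9702)
solve A·x = −loads:
  F[0-1] = -917.4200 N (compression)
  F[0-2] = -2849.6999 N (compression)
  F[1-2] = +940.3469 N (tension)
  F[1-3] = -402.9223 N (compression)
  F[2-3] = -924.5479 N (compression)
  F[2-4] = -2478.2419 N (compression)
  F[3-4] = +1003.1354 N (tension)
  F[3-5] = -801.1561 N (compression)
  F[4-5] = +1916.7457 N (tension)
  F[4-6] = +490.2214 N (tension)
  F[5-6] = -2023.7336 N (compression)
  Rx@0 = +3027.0300 N
  Ry@0 = +900.1186 N
  Ry@6 = +1963.4614 N

-801.156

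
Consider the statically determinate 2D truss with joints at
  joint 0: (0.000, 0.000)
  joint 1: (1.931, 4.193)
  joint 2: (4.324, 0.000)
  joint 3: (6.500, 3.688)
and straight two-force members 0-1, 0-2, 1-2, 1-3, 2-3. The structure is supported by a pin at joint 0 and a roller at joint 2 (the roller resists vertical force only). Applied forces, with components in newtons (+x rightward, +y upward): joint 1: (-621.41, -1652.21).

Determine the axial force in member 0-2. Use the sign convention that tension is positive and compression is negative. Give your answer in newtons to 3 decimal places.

N=4 nodes, M=5 members, R=3 reactions → 2N=8, M+R=8
member 0 (0-1): L=4.6163, (cx,cy)=(0.4183,0.9083)
member 1 (0-2): L=4.3240, (cx,cy)=(1.0000,0.0000)
member 2 (1-2): L=4.8278, (cx,cy)=(0.4957,-0.8685)
member 3 (1-3): L=4.5968, (cx,cy)=(0.9939,-0.1099)
member 4 (2-3): L=4.2821, (cx,cy)=(0.5082,0.8613)
solve A·x = −loads:
  F[0-1] = -1670.0885 N (compression)
  F[0-2] = +77.1922 N (tension)
  F[1-2] = -155.7328 N (compression)
  F[1-3] = +0.0000 N (tension)
  F[2-3] = -0.0000 N (compression)
  Rx@0 = +621.4100 N
  Ry@0 = +1516.9544 N
  Ry@2 = +135.2556 N

77.192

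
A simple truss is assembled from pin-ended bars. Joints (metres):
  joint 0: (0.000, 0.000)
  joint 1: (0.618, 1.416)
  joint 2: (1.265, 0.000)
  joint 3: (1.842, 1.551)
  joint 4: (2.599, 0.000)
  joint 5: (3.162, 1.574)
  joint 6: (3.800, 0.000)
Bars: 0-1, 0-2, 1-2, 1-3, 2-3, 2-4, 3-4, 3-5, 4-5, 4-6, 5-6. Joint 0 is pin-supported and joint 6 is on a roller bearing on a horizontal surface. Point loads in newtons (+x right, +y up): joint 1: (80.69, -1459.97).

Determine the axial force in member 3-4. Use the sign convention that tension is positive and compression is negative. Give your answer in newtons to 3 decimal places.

-301.649

N=7 nodes, M=11 members, R=3 reactions → 2N=14, M+R=14
member 0 (0-1): L=1.5450, (cx,cy)=(0.4000,0.9165)
member 1 (0-2): L=1.2650, (cx,cy)=(1.0000,0.0000)
member 2 (1-2): L=1.5568, (cx,cy)=(0.4156,-0.9096)
member 3 (1-3): L=1.2314, (cx,cy)=(0.9940,0.1096)
member 4 (2-3): L=1.6549, (cx,cy)=(0.3487,0.9372)
member 5 (2-4): L=1.3340, (cx,cy)=(1.0000,0.0000)
member 6 (3-4): L=1.7259, (cx,cy)=(0.4386,-0.8987)
member 7 (3-5): L=1.3202, (cx,cy)=(0.9998,0.0174)
member 8 (4-5): L=1.6717, (cx,cy)=(0.3368,0.9416)
member 9 (4-6): L=1.2010, (cx,cy)=(1.0000,0.0000)
member 10 (5-6): L=1.6984, (cx,cy)=(0.3757,-0.9268)
solve A·x = −loads:
  F[0-1] = -1301.0885 N (compression)
  F[0-2] = +601.1303 N (tension)
  F[1-2] = -349.3930 N (compression)
  F[1-3] = -458.6898 N (compression)
  F[2-3] = +339.0691 N (tension)
  F[2-4] = +337.7012 N (tension)
  F[3-4] = -301.6486 N (compression)
  F[3-5] = -205.4239 N (compression)
  F[4-5] = +287.9032 N (tension)
  F[4-6] = +108.4295 N (tension)
  F[5-6] = -288.6448 N (compression)
  Rx@0 = -80.6900 N
  Ry@0 = +1192.4651 N
  Ry@6 = +267.5049 N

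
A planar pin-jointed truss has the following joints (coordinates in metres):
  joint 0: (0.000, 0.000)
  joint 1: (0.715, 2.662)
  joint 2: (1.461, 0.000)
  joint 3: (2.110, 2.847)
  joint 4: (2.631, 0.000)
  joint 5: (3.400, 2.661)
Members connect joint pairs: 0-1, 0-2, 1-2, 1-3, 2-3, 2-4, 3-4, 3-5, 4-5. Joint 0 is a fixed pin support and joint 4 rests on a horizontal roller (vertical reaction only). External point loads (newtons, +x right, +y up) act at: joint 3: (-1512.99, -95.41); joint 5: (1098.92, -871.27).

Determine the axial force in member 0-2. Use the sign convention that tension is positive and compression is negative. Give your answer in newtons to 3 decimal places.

-336.181

N=6 nodes, M=9 members, R=3 reactions → 2N=12, M+R=12
member 0 (0-1): L=2.7564, (cx,cy)=(0.2594,0.9658)
member 1 (0-2): L=1.4610, (cx,cy)=(1.0000,0.0000)
member 2 (1-2): L=2.7646, (cx,cy)=(0.2698,-0.9629)
member 3 (1-3): L=1.4072, (cx,cy)=(0.9913,0.1315)
member 4 (2-3): L=2.9200, (cx,cy)=(0.2223,0.9750)
member 5 (2-4): L=1.1700, (cx,cy)=(1.0000,0.0000)
member 6 (3-4): L=2.8943, (cx,cy)=(0.1800,-0.9837)
member 7 (3-5): L=1.3033, (cx,cy)=(0.9898,-0.1427)
member 8 (4-5): L=2.7699, (cx,cy)=(0.2776,0.9607)
solve A·x = −loads:
  F[0-1] = -300.2662 N (compression)
  F[0-2] = -336.1807 N (compression)
  F[1-2] = +280.0255 N (tension)
  F[1-3] = -154.7962 N (compression)
  F[2-3] = -276.5548 N (compression)
  F[2-4] = -199.1509 N (compression)
  F[3-4] = +7.7417 N (tension)
  F[3-5] = +1310.0867 N (tension)
  F[4-5] = -712.3092 N (compression)
  Rx@0 = +414.0700 N
  Ry@0 = +289.9880 N
  Ry@4 = +676.6920 N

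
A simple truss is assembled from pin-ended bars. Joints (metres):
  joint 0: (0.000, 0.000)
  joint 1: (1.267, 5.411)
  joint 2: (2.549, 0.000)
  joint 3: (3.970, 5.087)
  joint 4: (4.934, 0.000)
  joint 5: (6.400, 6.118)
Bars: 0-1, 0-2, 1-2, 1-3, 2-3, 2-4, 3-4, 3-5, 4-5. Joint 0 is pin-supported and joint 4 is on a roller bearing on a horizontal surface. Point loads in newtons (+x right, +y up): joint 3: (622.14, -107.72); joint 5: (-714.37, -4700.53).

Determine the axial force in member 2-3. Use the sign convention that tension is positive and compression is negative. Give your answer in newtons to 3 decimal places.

N=6 nodes, M=9 members, R=3 reactions → 2N=12, M+R=12
member 0 (0-1): L=5.5574, (cx,cy)=(0.2280,0.9737)
member 1 (0-2): L=2.5490, (cx,cy)=(1.0000,0.0000)
member 2 (1-2): L=5.5608, (cx,cy)=(0.2305,-0.9731)
member 3 (1-3): L=2.7223, (cx,cy)=(0.9929,-0.1190)
member 4 (2-3): L=5.2817, (cx,cy)=(0.2690,0.9631)
member 5 (2-4): L=2.3850, (cx,cy)=(1.0000,0.0000)
member 6 (3-4): L=5.1775, (cx,cy)=(0.1862,-0.9825)
member 7 (3-5): L=2.6397, (cx,cy)=(0.9206,0.3906)
member 8 (4-5): L=6.2912, (cx,cy)=(0.2330,0.9725)
solve A·x = −loads:
  F[0-1] = +1161.8184 N (tension)
  F[0-2] = -357.1084 N (compression)
  F[1-2] = -1230.1006 N (compression)
  F[1-3] = +552.3951 N (tension)
  F[2-3] = +1242.7872 N (tension)
  F[2-4] = -975.0584 N (compression)
  F[3-4] = -1062.9539 N (compression)
  F[3-5] = +498.1686 N (tension)
  F[4-5] = -5033.6767 N (compression)
  Rx@0 = +92.2300 N
  Ry@0 = -1131.2212 N
  Ry@4 = +5939.4712 N

1242.787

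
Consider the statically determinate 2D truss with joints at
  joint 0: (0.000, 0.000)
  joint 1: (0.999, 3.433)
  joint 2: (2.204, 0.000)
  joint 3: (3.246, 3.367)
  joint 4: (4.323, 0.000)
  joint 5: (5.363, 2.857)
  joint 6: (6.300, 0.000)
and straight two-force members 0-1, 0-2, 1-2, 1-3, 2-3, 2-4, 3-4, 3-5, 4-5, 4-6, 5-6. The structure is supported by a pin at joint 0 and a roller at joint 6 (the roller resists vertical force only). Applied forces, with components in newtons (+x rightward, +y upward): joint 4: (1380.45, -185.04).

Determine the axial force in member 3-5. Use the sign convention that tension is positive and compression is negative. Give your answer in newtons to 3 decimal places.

N=7 nodes, M=11 members, R=3 reactions → 2N=14, M+R=14
member 0 (0-1): L=3.5754, (cx,cy)=(0.2794,0.9602)
member 1 (0-2): L=2.2040, (cx,cy)=(1.0000,0.0000)
member 2 (1-2): L=3.6383, (cx,cy)=(0.3312,-0.9436)
member 3 (1-3): L=2.2480, (cx,cy)=(0.9996,-0.0294)
member 4 (2-3): L=3.5246, (cx,cy)=(0.2956,0.9553)
member 5 (2-4): L=2.1190, (cx,cy)=(1.0000,0.0000)
member 6 (3-4): L=3.5351, (cx,cy)=(0.3047,-0.9525)
member 7 (3-5): L=2.1776, (cx,cy)=(0.9722,-0.2342)
member 8 (4-5): L=3.0404, (cx,cy)=(0.3421,0.9397)
member 9 (4-6): L=1.9770, (cx,cy)=(1.0000,0.0000)
member 10 (5-6): L=3.0067, (cx,cy)=(0.3116,-0.9502)
solve A·x = −loads:
  F[0-1] = -60.4759 N (compression)
  F[0-2] = +1397.3475 N (tension)
  F[1-2] = +62.7131 N (tension)
  F[1-3] = -37.6840 N (compression)
  F[2-3] = -61.9426 N (compression)
  F[2-4] = +1436.4305 N (tension)
  F[3-4] = +81.3972 N (tension)
  F[3-5] = -83.0902 N (compression)
  F[4-5] = +114.4141 N (tension)
  F[4-6] = +41.6428 N (tension)
  F[5-6] = -133.6270 N (compression)
  Rx@0 = -1380.4500 N
  Ry@0 = +58.0673 N
  Ry@6 = +126.9727 N

-83.090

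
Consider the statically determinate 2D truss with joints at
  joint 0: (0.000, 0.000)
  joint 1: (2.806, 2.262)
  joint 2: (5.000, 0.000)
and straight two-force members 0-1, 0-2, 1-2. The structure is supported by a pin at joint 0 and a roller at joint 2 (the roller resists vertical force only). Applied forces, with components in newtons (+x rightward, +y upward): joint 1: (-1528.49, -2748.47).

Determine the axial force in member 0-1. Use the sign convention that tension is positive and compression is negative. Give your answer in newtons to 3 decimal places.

N=3 nodes, M=3 members, R=3 reactions → 2N=6, M+R=6
member 0 (0-1): L=3.6042, (cx,cy)=(0.7785,0.6276)
member 1 (0-2): L=5.0000, (cx,cy)=(1.0000,0.0000)
member 2 (1-2): L=3.1512, (cx,cy)=(0.6962,-0.7178)
solve A·x = −loads:
  F[0-1] = -3023.4476 N (compression)
  F[0-2] = +825.3712 N (tension)
  F[1-2] = -1185.4779 N (compression)
  Rx@0 = +1528.4900 N
  Ry@0 = +1897.5175 N
  Ry@2 = +850.9525 N

-3023.448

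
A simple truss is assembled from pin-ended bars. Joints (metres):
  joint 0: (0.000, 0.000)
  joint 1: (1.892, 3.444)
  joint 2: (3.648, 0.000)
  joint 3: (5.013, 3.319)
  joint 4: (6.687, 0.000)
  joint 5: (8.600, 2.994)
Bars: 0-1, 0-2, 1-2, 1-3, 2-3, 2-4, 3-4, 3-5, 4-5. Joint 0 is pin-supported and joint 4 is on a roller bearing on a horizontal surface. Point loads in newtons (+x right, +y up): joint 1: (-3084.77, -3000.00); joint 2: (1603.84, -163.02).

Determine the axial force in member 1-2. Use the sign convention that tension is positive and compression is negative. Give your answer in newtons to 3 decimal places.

N=6 nodes, M=9 members, R=3 reactions → 2N=12, M+R=12
member 0 (0-1): L=3.9295, (cx,cy)=(0.4815,0.8765)
member 1 (0-2): L=3.6480, (cx,cy)=(1.0000,0.0000)
member 2 (1-2): L=3.8658, (cx,cy)=(0.4542,-0.8909)
member 3 (1-3): L=3.1235, (cx,cy)=(0.9992,-0.0400)
member 4 (2-3): L=3.5887, (cx,cy)=(0.3804,0.9248)
member 5 (2-4): L=3.0390, (cx,cy)=(1.0000,0.0000)
member 6 (3-4): L=3.7173, (cx,cy)=(0.4503,-0.8929)
member 7 (3-5): L=3.6017, (cx,cy)=(0.9959,-0.0902)
member 8 (4-5): L=3.5530, (cx,cy)=(0.5384,0.8427)
solve A·x = −loads:
  F[0-1] = -4351.6600 N (compression)
  F[0-2] = +614.3458 N (tension)
  F[1-2] = +887.3628 N (tension)
  F[1-3] = +586.8925 N (tension)
  F[2-3] = -678.5124 N (compression)
  F[2-4] = -328.3451 N (compression)
  F[3-4] = +729.1188 N (tension)
  F[3-5] = +0.0000 N (tension)
  F[4-5] = -0.0000 N (compression)
  Rx@0 = +1480.9300 N
  Ry@0 = +3814.0221 N
  Ry@4 = -651.0021 N

887.363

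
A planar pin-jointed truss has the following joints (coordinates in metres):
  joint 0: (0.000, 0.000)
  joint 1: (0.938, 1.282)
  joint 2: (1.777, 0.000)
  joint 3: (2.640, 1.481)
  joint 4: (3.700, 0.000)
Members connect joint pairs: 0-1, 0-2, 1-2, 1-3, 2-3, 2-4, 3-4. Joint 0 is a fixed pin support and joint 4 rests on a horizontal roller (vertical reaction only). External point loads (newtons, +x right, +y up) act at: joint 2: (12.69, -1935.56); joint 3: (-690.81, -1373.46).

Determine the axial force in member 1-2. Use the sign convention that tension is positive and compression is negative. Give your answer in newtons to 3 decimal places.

N=5 nodes, M=7 members, R=3 reactions → 2N=10, M+R=10
member 0 (0-1): L=1.5885, (cx,cy)=(0.5905,0.8070)
member 1 (0-2): L=1.7770, (cx,cy)=(1.0000,0.0000)
member 2 (1-2): L=1.5321, (cx,cy)=(0.5476,-0.8367)
member 3 (1-3): L=1.7136, (cx,cy)=(0.9932,0.1161)
member 4 (2-3): L=1.7141, (cx,cy)=(0.5035,0.8640)
member 5 (2-4): L=1.9230, (cx,cy)=(1.0000,0.0000)
member 6 (3-4): L=1.8213, (cx,cy)=(0.5820,-0.8132)
solve A·x = −loads:
  F[0-1] = -2076.6582 N (compression)
  F[0-2] = +548.1259 N (tension)
  F[1-2] = +1701.4215 N (tension)
  F[1-3] = -2172.6461 N (compression)
  F[2-3] = +592.4843 N (tension)
  F[2-4] = +1168.8368 N (tension)
  F[3-4] = -2008.2519 N (compression)
  Rx@0 = +678.1200 N
  Ry@0 = +1675.9565 N
  Ry@4 = +1633.0635 N

1701.422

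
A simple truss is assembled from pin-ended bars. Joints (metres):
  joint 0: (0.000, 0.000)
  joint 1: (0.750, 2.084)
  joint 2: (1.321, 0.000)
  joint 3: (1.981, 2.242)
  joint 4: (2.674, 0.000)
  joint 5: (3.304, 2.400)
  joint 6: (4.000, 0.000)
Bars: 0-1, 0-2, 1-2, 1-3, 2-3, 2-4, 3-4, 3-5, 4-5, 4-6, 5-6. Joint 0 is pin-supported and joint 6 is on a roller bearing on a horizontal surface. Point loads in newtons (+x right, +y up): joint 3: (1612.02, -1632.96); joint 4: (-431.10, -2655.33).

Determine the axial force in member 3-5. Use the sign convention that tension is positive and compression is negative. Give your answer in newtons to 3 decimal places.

-2003.252

N=7 nodes, M=11 members, R=3 reactions → 2N=14, M+R=14
member 0 (0-1): L=2.2148, (cx,cy)=(0.3386,0.9409)
member 1 (0-2): L=1.3210, (cx,cy)=(1.0000,0.0000)
member 2 (1-2): L=2.1608, (cx,cy)=(0.2643,-0.9645)
member 3 (1-3): L=1.2411, (cx,cy)=(0.9919,0.1273)
member 4 (2-3): L=2.3371, (cx,cy)=(0.2824,0.9593)
member 5 (2-4): L=1.3530, (cx,cy)=(1.0000,0.0000)
member 6 (3-4): L=2.3467, (cx,cy)=(0.2953,-0.9554)
member 7 (3-5): L=1.3324, (cx,cy)=(0.9929,0.1186)
member 8 (4-5): L=2.4813, (cx,cy)=(0.2539,0.9672)
member 9 (4-6): L=1.3260, (cx,cy)=(1.0000,0.0000)
member 10 (5-6): L=2.4989, (cx,cy)=(0.2785,-0.9604)
solve A·x = −loads:
  F[0-1] = -851.2303 N (compression)
  F[0-2] = +1469.1666 N (tension)
  F[1-2] = +765.1914 N (tension)
  F[1-3] = -494.4739 N (compression)
  F[2-3] = -769.3042 N (compression)
  F[2-4] = +1888.6205 N (tension)
  F[3-4] = -1119.4994 N (compression)
  F[3-5] = -2003.2521 N (compression)
  F[4-5] = +3851.0969 N (tension)
  F[4-6] = +1011.3311 N (tension)
  F[5-6] = -3631.0318 N (compression)
  Rx@0 = -1180.9200 N
  Ry@0 = +800.9412 N
  Ry@6 = +3487.3488 N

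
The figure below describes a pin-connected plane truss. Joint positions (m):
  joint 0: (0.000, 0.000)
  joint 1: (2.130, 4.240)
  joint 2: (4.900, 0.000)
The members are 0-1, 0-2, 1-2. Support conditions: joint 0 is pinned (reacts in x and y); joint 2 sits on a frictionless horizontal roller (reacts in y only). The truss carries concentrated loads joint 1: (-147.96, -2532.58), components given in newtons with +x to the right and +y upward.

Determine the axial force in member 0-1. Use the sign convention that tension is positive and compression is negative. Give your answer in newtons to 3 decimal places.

-1745.461

N=3 nodes, M=3 members, R=3 reactions → 2N=6, M+R=6
member 0 (0-1): L=4.7449, (cx,cy)=(0.4489,0.8936)
member 1 (0-2): L=4.9000, (cx,cy)=(1.0000,0.0000)
member 2 (1-2): L=5.0646, (cx,cy)=(0.5469,-0.8372)
solve A·x = −loads:
  F[0-1] = -1745.4611 N (compression)
  F[0-2] = +635.5754 N (tension)
  F[1-2] = -1162.0779 N (compression)
  Rx@0 = +147.9600 N
  Ry@0 = +1559.7137 N
  Ry@2 = +972.8663 N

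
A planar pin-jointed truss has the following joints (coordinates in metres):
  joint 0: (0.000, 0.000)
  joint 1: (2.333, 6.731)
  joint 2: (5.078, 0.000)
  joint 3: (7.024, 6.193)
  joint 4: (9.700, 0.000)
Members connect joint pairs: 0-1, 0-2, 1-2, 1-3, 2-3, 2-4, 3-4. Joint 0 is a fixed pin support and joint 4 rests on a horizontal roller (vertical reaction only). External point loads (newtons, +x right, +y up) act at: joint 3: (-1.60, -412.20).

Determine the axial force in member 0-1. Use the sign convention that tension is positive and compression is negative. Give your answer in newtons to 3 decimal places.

-121.434

N=5 nodes, M=7 members, R=3 reactions → 2N=10, M+R=10
member 0 (0-1): L=7.1239, (cx,cy)=(0.3275,0.9449)
member 1 (0-2): L=5.0780, (cx,cy)=(1.0000,0.0000)
member 2 (1-2): L=7.2692, (cx,cy)=(0.3776,-0.9260)
member 3 (1-3): L=4.7218, (cx,cy)=(0.9935,-0.1139)
member 4 (2-3): L=6.4915, (cx,cy)=(0.2998,0.9540)
member 5 (2-4): L=4.6220, (cx,cy)=(1.0000,0.0000)
member 6 (3-4): L=6.7464, (cx,cy)=(0.3967,-0.9180)
solve A·x = −loads:
  F[0-1] = -121.4343 N (compression)
  F[0-2] = +38.1687 N (tension)
  F[1-2] = +135.1594 N (tension)
  F[1-3] = -91.4029 N (compression)
  F[2-3] = -131.1855 N (compression)
  F[2-4] = +128.5337 N (tension)
  F[3-4] = -324.0443 N (compression)
  Rx@0 = +1.6000 N
  Ry@0 = +114.7377 N
  Ry@4 = +297.4623 N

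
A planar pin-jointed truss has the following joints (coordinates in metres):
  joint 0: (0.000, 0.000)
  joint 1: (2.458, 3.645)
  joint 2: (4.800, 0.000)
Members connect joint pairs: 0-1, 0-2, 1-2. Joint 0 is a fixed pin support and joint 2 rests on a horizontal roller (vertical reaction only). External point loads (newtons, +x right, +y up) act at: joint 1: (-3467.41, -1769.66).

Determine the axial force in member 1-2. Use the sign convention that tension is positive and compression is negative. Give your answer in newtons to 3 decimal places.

N=3 nodes, M=3 members, R=3 reactions → 2N=6, M+R=6
member 0 (0-1): L=4.3963, (cx,cy)=(0.5591,0.8291)
member 1 (0-2): L=4.8000, (cx,cy)=(1.0000,0.0000)
member 2 (1-2): L=4.3325, (cx,cy)=(0.5406,-0.8413)
solve A·x = −loads:
  F[0-1] = -4217.2414 N (compression)
  F[0-2] = -1109.5433 N (compression)
  F[1-2] = +2052.5840 N (tension)
  Rx@0 = +3467.4100 N
  Ry@0 = +3496.5111 N
  Ry@2 = -1726.8511 N

2052.584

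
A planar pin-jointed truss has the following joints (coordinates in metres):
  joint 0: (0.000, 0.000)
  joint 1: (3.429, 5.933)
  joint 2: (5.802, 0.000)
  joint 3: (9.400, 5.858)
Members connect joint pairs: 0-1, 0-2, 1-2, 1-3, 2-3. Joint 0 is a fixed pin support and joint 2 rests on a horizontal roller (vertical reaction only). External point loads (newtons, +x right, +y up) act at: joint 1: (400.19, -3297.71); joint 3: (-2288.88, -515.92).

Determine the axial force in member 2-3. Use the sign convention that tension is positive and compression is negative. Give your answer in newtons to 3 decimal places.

N=4 nodes, M=5 members, R=3 reactions → 2N=8, M+R=8
member 0 (0-1): L=6.8526, (cx,cy)=(0.5004,0.8658)
member 1 (0-2): L=5.8020, (cx,cy)=(1.0000,0.0000)
member 2 (1-2): L=6.3900, (cx,cy)=(0.3714,-0.9285)
member 3 (1-3): L=5.9715, (cx,cy)=(0.9999,-0.0126)
member 4 (2-3): L=6.8747, (cx,cy)=(0.5234,0.8521)
solve A·x = −loads:
  F[0-1] = -3384.8056 N (compression)
  F[0-2] = -194.9608 N (compression)
  F[1-2] = -368.9532 N (compression)
  F[1-3] = -1957.0577 N (compression)
  F[2-3] = -634.3098 N (compression)
  Rx@0 = +1888.6900 N
  Ry@0 = +2930.5614 N
  Ry@2 = +883.0686 N

-634.310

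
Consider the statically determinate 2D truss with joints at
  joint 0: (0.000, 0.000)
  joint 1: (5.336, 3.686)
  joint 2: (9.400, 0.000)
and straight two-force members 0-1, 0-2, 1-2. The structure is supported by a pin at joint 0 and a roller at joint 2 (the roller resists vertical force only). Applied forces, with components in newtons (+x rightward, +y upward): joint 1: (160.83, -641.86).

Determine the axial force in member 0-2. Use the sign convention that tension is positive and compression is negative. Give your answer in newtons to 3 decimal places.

471.256

N=3 nodes, M=3 members, R=3 reactions → 2N=6, M+R=6
member 0 (0-1): L=6.4853, (cx,cy)=(0.8228,0.5684)
member 1 (0-2): L=9.4000, (cx,cy)=(1.0000,0.0000)
member 2 (1-2): L=5.4866, (cx,cy)=(0.7407,-0.6718)
solve A·x = −loads:
  F[0-1] = -377.2894 N (compression)
  F[0-2] = +471.2563 N (tension)
  F[1-2] = -636.2182 N (compression)
  Rx@0 = -160.8300 N
  Ry@0 = +214.4361 N
  Ry@2 = +427.4239 N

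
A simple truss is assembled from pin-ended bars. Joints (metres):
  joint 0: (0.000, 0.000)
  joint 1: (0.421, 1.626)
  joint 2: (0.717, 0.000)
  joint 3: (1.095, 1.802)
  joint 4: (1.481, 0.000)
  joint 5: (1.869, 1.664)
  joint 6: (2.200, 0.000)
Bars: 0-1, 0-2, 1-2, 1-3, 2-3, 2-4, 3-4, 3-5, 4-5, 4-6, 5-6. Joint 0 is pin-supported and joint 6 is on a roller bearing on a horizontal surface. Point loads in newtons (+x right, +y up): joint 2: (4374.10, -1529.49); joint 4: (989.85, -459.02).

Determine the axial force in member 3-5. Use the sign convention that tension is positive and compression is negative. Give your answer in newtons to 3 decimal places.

-340.261

N=7 nodes, M=11 members, R=3 reactions → 2N=14, M+R=14
member 0 (0-1): L=1.6796, (cx,cy)=(0.2507,0.9681)
member 1 (0-2): L=0.7170, (cx,cy)=(1.0000,0.0000)
member 2 (1-2): L=1.6527, (cx,cy)=(0.1791,-0.9838)
member 3 (1-3): L=0.6966, (cx,cy)=(0.9676,0.2527)
member 4 (2-3): L=1.8412, (cx,cy)=(0.2053,0.9787)
member 5 (2-4): L=0.7640, (cx,cy)=(1.0000,0.0000)
member 6 (3-4): L=1.8429, (cx,cy)=(0.2095,-0.9778)
member 7 (3-5): L=0.7862, (cx,cy)=(0.9845,-0.1755)
member 8 (4-5): L=1.7086, (cx,cy)=(0.2271,0.9739)
member 9 (4-6): L=0.7190, (cx,cy)=(1.0000,0.0000)
member 10 (5-6): L=1.6966, (cx,cy)=(0.1951,-0.9808)
solve A·x = −loads:
  F[0-1] = -1219.9764 N (compression)
  F[0-2] = +5669.7398 N (tension)
  F[1-2] = +1068.4869 N (tension)
  F[1-3] = -513.8245 N (compression)
  F[2-3] = +488.6887 N (tension)
  F[2-4] = +1386.6769 N (tension)
  F[3-4] = -295.2837 N (compression)
  F[3-5] = -340.2610 N (compression)
  F[4-5] = +767.8123 N (tension)
  F[4-6] = +160.6222 N (tension)
  F[5-6] = -823.2990 N (compression)
  Rx@0 = -5363.9500 N
  Ry@0 = +1181.0314 N
  Ry@6 = +807.4786 N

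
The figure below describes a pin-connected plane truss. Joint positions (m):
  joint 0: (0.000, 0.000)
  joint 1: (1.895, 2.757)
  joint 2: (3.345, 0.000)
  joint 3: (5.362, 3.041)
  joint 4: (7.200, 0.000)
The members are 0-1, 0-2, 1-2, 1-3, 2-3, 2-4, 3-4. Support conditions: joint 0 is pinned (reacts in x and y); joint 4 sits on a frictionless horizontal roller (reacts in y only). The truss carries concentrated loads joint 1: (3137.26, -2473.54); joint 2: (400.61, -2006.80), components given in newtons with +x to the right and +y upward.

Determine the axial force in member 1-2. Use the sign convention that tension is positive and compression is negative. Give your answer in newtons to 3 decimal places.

N=5 nodes, M=7 members, R=3 reactions → 2N=10, M+R=10
member 0 (0-1): L=3.3455, (cx,cy)=(0.5664,0.8241)
member 1 (0-2): L=3.3450, (cx,cy)=(1.0000,0.0000)
member 2 (1-2): L=3.1151, (cx,cy)=(0.4655,-0.8851)
member 3 (1-3): L=3.4786, (cx,cy)=(0.9967,0.0816)
member 4 (2-3): L=3.6491, (cx,cy)=(0.5527,0.8334)
member 5 (2-4): L=3.8550, (cx,cy)=(1.0000,0.0000)
member 6 (3-4): L=3.5533, (cx,cy)=(0.5173,-0.8558)
solve A·x = −loads:
  F[0-1] = -2057.6106 N (compression)
  F[0-2] = +4703.3830 N (tension)
  F[1-2] = -1224.3661 N (compression)
  F[1-3] = -3745.3558 N (compression)
  F[2-3] = +3708.4251 N (tension)
  F[2-4] = +1683.0646 N (tension)
  F[3-4] = -3253.7703 N (compression)
  Rx@0 = -3537.8700 N
  Ry@0 = +1695.6830 N
  Ry@4 = +2784.6570 N

-1224.366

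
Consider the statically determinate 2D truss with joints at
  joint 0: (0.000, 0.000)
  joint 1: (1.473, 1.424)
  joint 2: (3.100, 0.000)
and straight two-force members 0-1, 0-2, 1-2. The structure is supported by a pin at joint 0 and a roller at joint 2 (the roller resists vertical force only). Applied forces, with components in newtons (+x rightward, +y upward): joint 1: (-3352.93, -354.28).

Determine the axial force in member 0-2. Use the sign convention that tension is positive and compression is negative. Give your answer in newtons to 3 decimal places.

-1567.409

N=3 nodes, M=3 members, R=3 reactions → 2N=6, M+R=6
member 0 (0-1): L=2.0488, (cx,cy)=(0.7190,0.6950)
member 1 (0-2): L=3.1000, (cx,cy)=(1.0000,0.0000)
member 2 (1-2): L=2.1622, (cx,cy)=(0.7525,-0.6586)
solve A·x = −loads:
  F[0-1] = -2483.4632 N (compression)
  F[0-2] = -1567.4094 N (compression)
  F[1-2] = +2082.9617 N (tension)
  Rx@0 = +3352.9300 N
  Ry@0 = +1726.1245 N
  Ry@2 = -1371.8445 N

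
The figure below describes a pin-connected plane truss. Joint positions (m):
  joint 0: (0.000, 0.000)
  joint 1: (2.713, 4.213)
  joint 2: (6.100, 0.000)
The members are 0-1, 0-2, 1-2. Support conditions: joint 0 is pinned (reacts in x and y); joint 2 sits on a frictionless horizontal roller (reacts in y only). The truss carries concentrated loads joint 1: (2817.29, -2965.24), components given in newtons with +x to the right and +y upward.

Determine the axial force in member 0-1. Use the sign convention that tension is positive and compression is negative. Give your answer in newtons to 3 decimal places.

356.037

N=3 nodes, M=3 members, R=3 reactions → 2N=6, M+R=6
member 0 (0-1): L=5.0110, (cx,cy)=(0.5414,0.8408)
member 1 (0-2): L=6.1000, (cx,cy)=(1.0000,0.0000)
member 2 (1-2): L=5.4057, (cx,cy)=(0.6266,-0.7794)
solve A·x = −loads:
  F[0-1] = +356.0366 N (tension)
  F[0-2] = +2624.5272 N (tension)
  F[1-2] = -4188.7500 N (compression)
  Rx@0 = -2817.2900 N
  Ry@0 = -299.3401 N
  Ry@2 = +3264.5801 N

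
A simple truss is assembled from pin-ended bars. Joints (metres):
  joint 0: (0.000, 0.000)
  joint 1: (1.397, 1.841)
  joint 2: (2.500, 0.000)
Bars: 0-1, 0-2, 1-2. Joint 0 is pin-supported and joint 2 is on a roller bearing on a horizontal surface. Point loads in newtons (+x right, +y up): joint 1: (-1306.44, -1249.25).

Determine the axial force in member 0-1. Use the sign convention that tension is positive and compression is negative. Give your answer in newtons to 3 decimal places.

-1899.584

N=3 nodes, M=3 members, R=3 reactions → 2N=6, M+R=6
member 0 (0-1): L=2.3110, (cx,cy)=(0.6045,0.7966)
member 1 (0-2): L=2.5000, (cx,cy)=(1.0000,0.0000)
member 2 (1-2): L=2.1461, (cx,cy)=(0.5139,-0.8578)
solve A·x = −loads:
  F[0-1] = -1899.5836 N (compression)
  F[0-2] = -158.1595 N (compression)
  F[1-2] = +307.7347 N (tension)
  Rx@0 = +1306.4400 N
  Ry@0 = +1513.2315 N
  Ry@2 = -263.9815 N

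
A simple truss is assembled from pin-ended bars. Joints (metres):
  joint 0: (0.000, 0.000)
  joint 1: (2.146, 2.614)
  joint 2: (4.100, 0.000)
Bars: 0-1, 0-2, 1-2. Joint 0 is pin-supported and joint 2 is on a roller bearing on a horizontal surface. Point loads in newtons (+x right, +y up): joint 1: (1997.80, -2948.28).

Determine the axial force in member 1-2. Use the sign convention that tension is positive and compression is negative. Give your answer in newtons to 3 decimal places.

-3516.917

N=3 nodes, M=3 members, R=3 reactions → 2N=6, M+R=6
member 0 (0-1): L=3.3821, (cx,cy)=(0.6345,0.7729)
member 1 (0-2): L=4.1000, (cx,cy)=(1.0000,0.0000)
member 2 (1-2): L=3.2636, (cx,cy)=(0.5987,-0.8010)
solve A·x = −loads:
  F[0-1] = -169.9927 N (compression)
  F[0-2] = +2105.6646 N (tension)
  F[1-2] = -3516.9170 N (compression)
  Rx@0 = -1997.8000 N
  Ry@0 = +131.3878 N
  Ry@2 = +2816.8922 N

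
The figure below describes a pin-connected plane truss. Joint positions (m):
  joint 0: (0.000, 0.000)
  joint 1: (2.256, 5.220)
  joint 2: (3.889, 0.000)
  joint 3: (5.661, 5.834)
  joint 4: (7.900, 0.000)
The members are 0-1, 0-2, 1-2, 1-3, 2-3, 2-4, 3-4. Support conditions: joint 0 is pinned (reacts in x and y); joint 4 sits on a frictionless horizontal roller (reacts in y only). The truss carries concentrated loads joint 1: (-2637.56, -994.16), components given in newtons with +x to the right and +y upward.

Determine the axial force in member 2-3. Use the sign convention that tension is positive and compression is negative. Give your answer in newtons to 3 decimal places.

N=5 nodes, M=7 members, R=3 reactions → 2N=10, M+R=10
member 0 (0-1): L=5.6866, (cx,cy)=(0.3967,0.9179)
member 1 (0-2): L=3.8890, (cx,cy)=(1.0000,0.0000)
member 2 (1-2): L=5.4695, (cx,cy)=(0.2986,-0.9544)
member 3 (1-3): L=3.4599, (cx,cy)=(0.9841,0.1775)
member 4 (2-3): L=6.0972, (cx,cy)=(0.2906,0.9568)
member 5 (2-4): L=4.0110, (cx,cy)=(1.0000,0.0000)
member 6 (3-4): L=6.2489, (cx,cy)=(0.3583,-0.9336)
solve A·x = −loads:
  F[0-1] = -2672.3431 N (compression)
  F[0-2] = -1577.3909 N (compression)
  F[1-2] = +1729.1051 N (tension)
  F[1-3] = +1078.2523 N (tension)
  F[2-3] = -1724.6817 N (compression)
  F[2-4] = -559.9000 N (compression)
  F[3-4] = +1562.6422 N (tension)
  Rx@0 = +2637.5600 N
  Ry@0 = +2453.0509 N
  Ry@4 = -1458.8909 N

-1724.682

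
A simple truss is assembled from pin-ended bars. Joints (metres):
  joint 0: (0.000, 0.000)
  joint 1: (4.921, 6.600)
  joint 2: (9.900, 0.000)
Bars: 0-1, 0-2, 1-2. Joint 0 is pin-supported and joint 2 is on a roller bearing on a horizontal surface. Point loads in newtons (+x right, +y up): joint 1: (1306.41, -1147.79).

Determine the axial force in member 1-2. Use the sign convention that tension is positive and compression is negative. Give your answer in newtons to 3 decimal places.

-1805.648

N=3 nodes, M=3 members, R=3 reactions → 2N=6, M+R=6
member 0 (0-1): L=8.2326, (cx,cy)=(0.5977,0.8017)
member 1 (0-2): L=9.9000, (cx,cy)=(1.0000,0.0000)
member 2 (1-2): L=8.2674, (cx,cy)=(0.6022,-0.7983)
solve A·x = −loads:
  F[0-1] = +366.3307 N (tension)
  F[0-2] = +1087.4383 N (tension)
  F[1-2] = -1805.6483 N (compression)
  Rx@0 = -1306.4100 N
  Ry@0 = -293.6828 N
  Ry@2 = +1441.4728 N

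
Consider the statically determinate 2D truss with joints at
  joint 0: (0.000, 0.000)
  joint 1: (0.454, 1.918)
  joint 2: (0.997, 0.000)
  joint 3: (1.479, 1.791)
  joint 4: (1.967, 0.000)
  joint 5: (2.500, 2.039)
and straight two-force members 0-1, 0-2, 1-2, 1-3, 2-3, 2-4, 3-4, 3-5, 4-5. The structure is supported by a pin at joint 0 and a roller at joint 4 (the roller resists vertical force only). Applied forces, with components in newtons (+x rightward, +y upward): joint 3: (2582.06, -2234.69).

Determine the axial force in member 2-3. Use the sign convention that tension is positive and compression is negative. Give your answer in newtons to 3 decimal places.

N=6 nodes, M=9 members, R=3 reactions → 2N=12, M+R=12
member 0 (0-1): L=1.9710, (cx,cy)=(0.2303,0.9731)
member 1 (0-2): L=0.9970, (cx,cy)=(1.0000,0.0000)
member 2 (1-2): L=1.9934, (cx,cy)=(0.2724,-0.9622)
member 3 (1-3): L=1.0328, (cx,cy)=(0.9924,-0.1230)
member 4 (2-3): L=1.8547, (cx,cy)=(0.2599,0.9656)
member 5 (2-4): L=0.9700, (cx,cy)=(1.0000,0.0000)
member 6 (3-4): L=1.8563, (cx,cy)=(0.2629,-0.9648)
member 7 (3-5): L=1.0507, (cx,cy)=(0.9717,0.2360)
member 8 (4-5): L=2.1075, (cx,cy)=(0.2529,0.9675)
solve A·x = −loads:
  F[0-1] = +1846.2600 N (tension)
  F[0-2] = +2156.7925 N (tension)
  F[1-2] = -1991.8585 N (compression)
  F[1-3] = +975.2532 N (tension)
  F[2-3] = +1984.7254 N (tension)
  F[2-4] = +1098.4236 N (tension)
  F[3-4] = -4178.2712 N (compression)
  F[3-5] = -0.0000 N (tension)
  F[4-5] = +0.0000 N (tension)
  Rx@0 = -2582.0600 N
  Ry@0 = -1796.6145 N
  Ry@4 = +4031.3045 N

1984.725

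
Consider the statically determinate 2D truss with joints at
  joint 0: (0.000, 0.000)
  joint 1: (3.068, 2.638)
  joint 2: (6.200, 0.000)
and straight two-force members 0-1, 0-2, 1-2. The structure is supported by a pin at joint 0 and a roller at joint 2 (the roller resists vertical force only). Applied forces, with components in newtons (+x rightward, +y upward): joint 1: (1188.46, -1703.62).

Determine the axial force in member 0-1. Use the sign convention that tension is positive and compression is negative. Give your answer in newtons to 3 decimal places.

N=3 nodes, M=3 members, R=3 reactions → 2N=6, M+R=6
member 0 (0-1): L=4.0462, (cx,cy)=(0.7582,0.6520)
member 1 (0-2): L=6.2000, (cx,cy)=(1.0000,0.0000)
member 2 (1-2): L=4.0949, (cx,cy)=(0.7648,-0.6442)
solve A·x = −loads:
  F[0-1] = -544.3989 N (compression)
  F[0-2] = +1601.2471 N (tension)
  F[1-2] = -2093.5498 N (compression)
  Rx@0 = -1188.4600 N
  Ry@0 = +354.9323 N
  Ry@2 = +1348.6877 N

-544.399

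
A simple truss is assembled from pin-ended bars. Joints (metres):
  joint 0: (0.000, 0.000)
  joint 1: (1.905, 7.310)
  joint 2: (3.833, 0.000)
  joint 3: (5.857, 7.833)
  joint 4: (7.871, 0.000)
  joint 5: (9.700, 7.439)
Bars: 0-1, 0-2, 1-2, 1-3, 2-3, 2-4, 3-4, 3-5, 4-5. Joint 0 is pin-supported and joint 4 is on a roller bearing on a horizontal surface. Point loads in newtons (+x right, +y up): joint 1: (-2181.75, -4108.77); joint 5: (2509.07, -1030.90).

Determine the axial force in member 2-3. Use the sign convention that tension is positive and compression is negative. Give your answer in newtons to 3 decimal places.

1374.873

N=6 nodes, M=9 members, R=3 reactions → 2N=12, M+R=12
member 0 (0-1): L=7.5541, (cx,cy)=(0.2522,0.9677)
member 1 (0-2): L=3.8330, (cx,cy)=(1.0000,0.0000)
member 2 (1-2): L=7.5600, (cx,cy)=(0.2550,-0.9669)
member 3 (1-3): L=3.9865, (cx,cy)=(0.9914,0.1312)
member 4 (2-3): L=8.0903, (cx,cy)=(0.2502,0.9682)
member 5 (2-4): L=4.0380, (cx,cy)=(1.0000,0.0000)
member 6 (3-4): L=8.0878, (cx,cy)=(0.2490,-0.9685)
member 7 (3-5): L=3.8631, (cx,cy)=(0.9948,-0.1020)
member 8 (4-5): L=7.6605, (cx,cy)=(0.2388,0.9711)
solve A·x = −loads:
  F[0-1] = -2614.1575 N (compression)
  F[0-2] = +986.5566 N (tension)
  F[1-2] = -1376.6731 N (compression)
  F[1-3] = +1889.9377 N (tension)
  F[2-3] = +1374.8727 N (tension)
  F[2-4] = +291.5060 N (tension)
  F[3-4] = -1915.7101 N (compression)
  F[3-5] = +2708.7348 N (tension)
  F[4-5] = -777.1120 N (compression)
  Rx@0 = -327.3200 N
  Ry@0 = +2529.6692 N
  Ry@4 = +2610.0008 N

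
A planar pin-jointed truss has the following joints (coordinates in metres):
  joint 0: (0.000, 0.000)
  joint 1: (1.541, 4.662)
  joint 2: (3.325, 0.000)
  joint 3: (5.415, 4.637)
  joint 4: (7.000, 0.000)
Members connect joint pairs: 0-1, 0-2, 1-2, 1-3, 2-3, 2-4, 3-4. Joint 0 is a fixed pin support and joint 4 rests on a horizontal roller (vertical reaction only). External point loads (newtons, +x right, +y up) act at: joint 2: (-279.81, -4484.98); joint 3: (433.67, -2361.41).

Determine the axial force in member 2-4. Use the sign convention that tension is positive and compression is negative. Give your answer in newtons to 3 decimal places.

1450.790

N=5 nodes, M=7 members, R=3 reactions → 2N=10, M+R=10
member 0 (0-1): L=4.9101, (cx,cy)=(0.3138,0.9495)
member 1 (0-2): L=3.3250, (cx,cy)=(1.0000,0.0000)
member 2 (1-2): L=4.9917, (cx,cy)=(0.3574,-0.9340)
member 3 (1-3): L=3.8741, (cx,cy)=(1.0000,-0.0065)
member 4 (2-3): L=5.0862, (cx,cy)=(0.4109,0.9117)
member 5 (2-4): L=3.6750, (cx,cy)=(1.0000,0.0000)
member 6 (3-4): L=4.9004, (cx,cy)=(0.3234,-0.9462)
solve A·x = −loads:
  F[0-1] = -2740.4944 N (compression)
  F[0-2] = +1013.9475 N (tension)
  F[1-2] = +2798.8924 N (tension)
  F[1-3] = -1860.4350 N (compression)
  F[2-3] = +2052.2059 N (tension)
  F[2-4] = +1450.7895 N (tension)
  F[3-4] = -4485.4636 N (compression)
  Rx@0 = -153.8600 N
  Ry@0 = +2602.0298 N
  Ry@4 = +4244.3602 N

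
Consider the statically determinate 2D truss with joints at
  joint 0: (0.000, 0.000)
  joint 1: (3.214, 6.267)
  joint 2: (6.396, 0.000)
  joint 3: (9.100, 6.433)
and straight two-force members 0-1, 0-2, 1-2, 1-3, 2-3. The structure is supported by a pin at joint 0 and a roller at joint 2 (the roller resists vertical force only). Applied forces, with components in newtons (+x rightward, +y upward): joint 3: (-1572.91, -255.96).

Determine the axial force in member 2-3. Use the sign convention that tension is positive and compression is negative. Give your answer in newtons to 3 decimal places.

-232.286

N=4 nodes, M=5 members, R=3 reactions → 2N=8, M+R=8
member 0 (0-1): L=7.0431, (cx,cy)=(0.4563,0.8898)
member 1 (0-2): L=6.3960, (cx,cy)=(1.0000,0.0000)
member 2 (1-2): L=7.0285, (cx,cy)=(0.4527,-0.8916)
member 3 (1-3): L=5.8883, (cx,cy)=(0.9996,0.0282)
member 4 (2-3): L=6.9782, (cx,cy)=(0.3875,0.9219)
solve A·x = −loads:
  F[0-1] = -1656.3094 N (compression)
  F[0-2] = -817.0798 N (compression)
  F[1-2] = +1605.9854 N (tension)
  F[1-3] = -1483.4902 N (compression)
  F[2-3] = -232.2864 N (compression)
  Rx@0 = +1572.9100 N
  Ry@0 = +1473.7983 N
  Ry@2 = -1217.8383 N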